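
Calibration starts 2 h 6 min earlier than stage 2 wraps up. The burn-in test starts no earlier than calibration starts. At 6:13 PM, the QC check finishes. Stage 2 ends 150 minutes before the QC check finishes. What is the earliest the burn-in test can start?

1:37 PM

Stage 2 ends at 6:13 PM − 150 min = 3:43 PM.
Calibration starts at 3:43 PM − 126 min = 1:37 PM.
The burn-in test is bounded by calibration, so the earliest it can start is 1:37 PM.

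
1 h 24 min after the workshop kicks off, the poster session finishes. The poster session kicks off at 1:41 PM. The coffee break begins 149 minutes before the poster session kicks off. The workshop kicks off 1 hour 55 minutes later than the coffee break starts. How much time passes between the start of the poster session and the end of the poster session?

The coffee break starts at 1:41 PM − 149 min = 11:12 AM.
The workshop starts at 11:12 AM + 115 min = 1:07 PM.
The poster session ends at 1:07 PM + 84 min = 2:31 PM.
From 1:41 PM to 2:31 PM is 50 minutes.

50 minutes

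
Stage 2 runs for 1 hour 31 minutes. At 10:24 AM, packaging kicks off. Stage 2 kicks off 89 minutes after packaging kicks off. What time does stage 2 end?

1:24 PM

Stage 2 starts at 10:24 AM + 89 min = 11:53 AM.
Stage 2 ends at 11:53 AM + 91 min = 1:24 PM.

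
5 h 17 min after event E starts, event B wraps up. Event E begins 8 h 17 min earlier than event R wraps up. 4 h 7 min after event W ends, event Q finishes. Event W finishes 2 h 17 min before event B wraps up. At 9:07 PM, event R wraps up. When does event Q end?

Event E starts at 9:07 PM − 497 min = 12:50 PM.
Event B ends at 12:50 PM + 317 min = 6:07 PM.
Event W ends at 6:07 PM − 137 min = 3:50 PM.
Event Q ends at 3:50 PM + 247 min = 7:57 PM.

7:57 PM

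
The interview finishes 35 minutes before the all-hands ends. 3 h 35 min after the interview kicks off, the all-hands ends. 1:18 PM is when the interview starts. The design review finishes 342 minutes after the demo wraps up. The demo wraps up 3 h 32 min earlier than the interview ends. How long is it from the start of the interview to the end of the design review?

The all-hands ends at 1:18 PM + 215 min = 4:53 PM.
The interview ends at 4:53 PM − 35 min = 4:18 PM.
The demo ends at 4:18 PM − 212 min = 12:46 PM.
The design review ends at 12:46 PM + 342 min = 6:28 PM.
From 1:18 PM to 6:28 PM is 5 hours 10 minutes.

5 hours 10 minutes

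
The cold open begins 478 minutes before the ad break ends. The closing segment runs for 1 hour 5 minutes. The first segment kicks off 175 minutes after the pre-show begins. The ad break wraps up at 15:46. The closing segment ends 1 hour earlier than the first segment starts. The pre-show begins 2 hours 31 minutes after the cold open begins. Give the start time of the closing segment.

11:09

The cold open starts at 15:46 − 478 min = 07:48.
The pre-show starts at 07:48 + 151 min = 10:19.
The first segment starts at 10:19 + 175 min = 13:14.
The closing segment ends at 13:14 − 60 min = 12:14.
The closing segment starts at 12:14 − 65 min = 11:09.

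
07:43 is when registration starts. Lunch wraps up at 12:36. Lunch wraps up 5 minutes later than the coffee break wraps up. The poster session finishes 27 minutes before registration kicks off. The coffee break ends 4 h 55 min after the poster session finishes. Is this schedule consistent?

The poster session ends at 07:43 − 27 min = 07:16.
The coffee break ends at 07:16 + 295 min = 12:11.
Lunch ends at 12:11 + 5 min = 12:16.
But lunch is also said to end at 12:36 — a 20-minute conflict.

No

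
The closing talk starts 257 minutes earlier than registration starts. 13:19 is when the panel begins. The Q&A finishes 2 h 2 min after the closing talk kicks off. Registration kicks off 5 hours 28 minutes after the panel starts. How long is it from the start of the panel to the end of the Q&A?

3 hours 13 minutes

Registration starts at 13:19 + 328 min = 18:47.
The closing talk starts at 18:47 − 257 min = 14:30.
The Q&A ends at 14:30 + 122 min = 16:32.
From 13:19 to 16:32 is 3 hours 13 minutes.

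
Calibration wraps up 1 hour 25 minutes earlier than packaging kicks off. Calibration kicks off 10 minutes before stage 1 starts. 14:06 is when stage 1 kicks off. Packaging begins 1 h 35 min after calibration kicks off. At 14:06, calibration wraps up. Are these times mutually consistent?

Calibration starts at 14:06 − 10 min = 13:56.
Packaging starts at 13:56 + 95 min = 15:31.
Calibration ends at 15:31 − 85 min = 14:06.
That matches the stated 14:06, so the schedule is consistent.

Yes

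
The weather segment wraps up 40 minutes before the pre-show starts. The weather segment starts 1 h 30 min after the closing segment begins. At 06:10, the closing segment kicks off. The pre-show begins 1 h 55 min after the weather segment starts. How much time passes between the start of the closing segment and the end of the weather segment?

2 h 45 min

The weather segment starts at 06:10 + 90 min = 07:40.
The pre-show starts at 07:40 + 115 min = 09:35.
The weather segment ends at 09:35 − 40 min = 08:55.
From 06:10 to 08:55 is 2 h 45 min.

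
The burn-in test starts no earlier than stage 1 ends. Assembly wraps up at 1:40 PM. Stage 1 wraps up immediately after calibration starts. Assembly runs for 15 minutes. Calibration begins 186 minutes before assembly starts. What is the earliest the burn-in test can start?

10:19 AM

Assembly starts at 1:40 PM − 15 min = 1:25 PM.
Calibration starts at 1:25 PM − 186 min = 10:19 AM.
So stage 1 ends at 10:19 AM.
The burn-in test is bounded by stage 1, so the earliest it can start is 10:19 AM.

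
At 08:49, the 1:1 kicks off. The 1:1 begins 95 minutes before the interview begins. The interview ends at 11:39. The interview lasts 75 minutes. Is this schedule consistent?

Yes

The interview starts at 11:39 − 75 min = 10:24.
The 1:1 starts at 10:24 − 95 min = 08:49.
That matches the stated 08:49, so the schedule is consistent.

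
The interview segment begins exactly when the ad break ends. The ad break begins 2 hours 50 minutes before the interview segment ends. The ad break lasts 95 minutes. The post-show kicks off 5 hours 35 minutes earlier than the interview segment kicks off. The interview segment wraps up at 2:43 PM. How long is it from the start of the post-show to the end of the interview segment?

6 hours 50 minutes

The ad break starts at 2:43 PM − 170 min = 11:53 AM.
The ad break ends at 11:53 AM + 95 min = 1:28 PM.
So the interview segment starts at 1:28 PM.
The post-show starts at 1:28 PM − 335 min = 7:53 AM.
From 7:53 AM to 2:43 PM is 6 hours 50 minutes.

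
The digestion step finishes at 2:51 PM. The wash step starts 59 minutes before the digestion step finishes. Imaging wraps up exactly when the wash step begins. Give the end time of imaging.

1:52 PM

The wash step starts at 2:51 PM − 59 min = 1:52 PM.
So imaging ends at 1:52 PM.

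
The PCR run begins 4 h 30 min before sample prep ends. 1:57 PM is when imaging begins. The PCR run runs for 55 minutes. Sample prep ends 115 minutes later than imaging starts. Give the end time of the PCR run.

Sample prep ends at 1:57 PM + 115 min = 3:52 PM.
The PCR run starts at 3:52 PM − 270 min = 11:22 AM.
The PCR run ends at 11:22 AM + 55 min = 12:17 PM.

12:17 PM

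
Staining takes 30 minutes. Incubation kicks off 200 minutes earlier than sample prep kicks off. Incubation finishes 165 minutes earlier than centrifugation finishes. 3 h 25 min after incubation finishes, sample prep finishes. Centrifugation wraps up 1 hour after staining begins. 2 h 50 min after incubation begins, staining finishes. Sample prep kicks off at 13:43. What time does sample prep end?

14:23

Incubation starts at 13:43 − 200 min = 10:23.
Staining ends at 10:23 + 170 min = 13:13.
Staining starts at 13:13 − 30 min = 12:43.
Centrifugation ends at 12:43 + 60 min = 13:43.
Incubation ends at 13:43 − 165 min = 10:58.
Sample prep ends at 10:58 + 205 min = 14:23.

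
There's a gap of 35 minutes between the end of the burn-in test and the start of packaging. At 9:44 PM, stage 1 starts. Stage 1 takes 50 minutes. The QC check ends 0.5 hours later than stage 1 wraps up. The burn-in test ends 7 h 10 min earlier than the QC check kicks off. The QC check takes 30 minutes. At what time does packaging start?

3:59 PM

Stage 1 ends at 9:44 PM + 50 min = 10:34 PM.
The QC check ends at 10:34 PM + 30 min = 11:04 PM.
The QC check starts at 11:04 PM − 30 min = 10:34 PM.
The burn-in test ends at 10:34 PM − 430 min = 3:24 PM.
Packaging starts at 3:24 PM + 35 min = 3:59 PM.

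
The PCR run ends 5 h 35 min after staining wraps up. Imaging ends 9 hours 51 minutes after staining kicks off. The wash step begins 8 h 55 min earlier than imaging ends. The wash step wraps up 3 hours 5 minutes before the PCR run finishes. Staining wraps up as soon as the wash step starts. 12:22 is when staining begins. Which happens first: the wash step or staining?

Imaging ends at 12:22 + 591 min = 22:13.
The wash step starts at 22:13 − 535 min = 13:18.
The wash step starts at 13:18 and staining starts at 12:22, so staining is first.

staining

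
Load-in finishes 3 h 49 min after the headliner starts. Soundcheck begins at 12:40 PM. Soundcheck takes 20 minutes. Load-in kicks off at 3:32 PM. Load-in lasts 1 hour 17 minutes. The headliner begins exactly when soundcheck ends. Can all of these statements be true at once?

Soundcheck ends at 12:40 PM + 20 min = 1:00 PM.
So the headliner starts at 1:00 PM.
Load-in ends at 1:00 PM + 229 min = 4:49 PM.
Load-in starts at 4:49 PM − 77 min = 3:32 PM.
That matches the stated 3:32 PM, so the schedule is consistent.

Yes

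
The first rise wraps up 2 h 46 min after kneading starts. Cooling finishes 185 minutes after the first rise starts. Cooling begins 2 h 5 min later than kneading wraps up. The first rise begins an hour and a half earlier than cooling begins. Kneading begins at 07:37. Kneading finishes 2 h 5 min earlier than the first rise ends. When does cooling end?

The first rise ends at 07:37 + 166 min = 10:23.
Kneading ends at 10:23 − 125 min = 08:18.
Cooling starts at 08:18 + 125 min = 10:23.
The first rise starts at 10:23 − 90 min = 08:53.
Cooling ends at 08:53 + 185 min = 11:58.

11:58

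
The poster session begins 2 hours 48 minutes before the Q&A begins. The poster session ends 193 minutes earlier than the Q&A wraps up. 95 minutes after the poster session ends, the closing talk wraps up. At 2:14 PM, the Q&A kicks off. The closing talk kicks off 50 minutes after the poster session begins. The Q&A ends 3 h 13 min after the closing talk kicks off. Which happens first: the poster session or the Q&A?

the poster session

The poster session starts at 2:14 PM − 168 min = 11:26 AM.
The poster session starts at 11:26 AM and the Q&A starts at 2:14 PM, so the poster session is first.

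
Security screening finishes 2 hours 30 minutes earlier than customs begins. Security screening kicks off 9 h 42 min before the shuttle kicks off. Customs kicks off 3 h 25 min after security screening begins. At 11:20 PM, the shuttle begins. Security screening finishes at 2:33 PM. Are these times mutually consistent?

Yes

Security screening starts at 11:20 PM − 582 min = 1:38 PM.
Customs starts at 1:38 PM + 205 min = 5:03 PM.
Security screening ends at 5:03 PM − 150 min = 2:33 PM.
That matches the stated 2:33 PM, so the schedule is consistent.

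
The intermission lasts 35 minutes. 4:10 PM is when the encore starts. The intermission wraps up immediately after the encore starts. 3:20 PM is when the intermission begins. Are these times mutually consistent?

The intermission ends at 4:10 PM.
The intermission starts at 4:10 PM − 35 min = 3:35 PM.
But the intermission is also said to start at 3:20 PM — a 15-minute conflict.

No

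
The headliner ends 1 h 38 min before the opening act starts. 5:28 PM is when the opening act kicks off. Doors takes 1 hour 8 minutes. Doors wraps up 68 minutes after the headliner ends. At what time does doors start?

The headliner ends at 5:28 PM − 98 min = 3:50 PM.
Doors ends at 3:50 PM + 68 min = 4:58 PM.
Doors starts at 4:58 PM − 68 min = 3:50 PM.

3:50 PM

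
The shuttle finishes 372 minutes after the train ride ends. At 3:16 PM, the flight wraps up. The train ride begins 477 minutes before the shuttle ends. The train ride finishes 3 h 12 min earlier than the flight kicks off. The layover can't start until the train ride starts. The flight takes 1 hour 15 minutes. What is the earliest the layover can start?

9:04 AM

The flight starts at 3:16 PM − 75 min = 2:01 PM.
The train ride ends at 2:01 PM − 192 min = 10:49 AM.
The shuttle ends at 10:49 AM + 372 min = 5:01 PM.
The train ride starts at 5:01 PM − 477 min = 9:04 AM.
The layover is bounded by the train ride, so the earliest it can start is 9:04 AM.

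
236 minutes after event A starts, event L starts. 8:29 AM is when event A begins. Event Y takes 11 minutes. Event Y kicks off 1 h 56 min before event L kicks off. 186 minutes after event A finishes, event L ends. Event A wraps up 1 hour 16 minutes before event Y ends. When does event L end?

Event L starts at 8:29 AM + 236 min = 12:25 PM.
Event Y starts at 12:25 PM − 116 min = 10:29 AM.
Event Y ends at 10:29 AM + 11 min = 10:40 AM.
Event A ends at 10:40 AM − 76 min = 9:24 AM.
Event L ends at 9:24 AM + 186 min = 12:30 PM.

12:30 PM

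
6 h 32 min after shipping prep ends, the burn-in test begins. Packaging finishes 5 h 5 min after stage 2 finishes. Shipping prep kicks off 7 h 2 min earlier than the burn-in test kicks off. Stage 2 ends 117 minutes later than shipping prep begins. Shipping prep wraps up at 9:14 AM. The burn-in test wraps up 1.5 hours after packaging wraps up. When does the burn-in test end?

The burn-in test starts at 9:14 AM + 392 min = 3:46 PM.
Shipping prep starts at 3:46 PM − 422 min = 8:44 AM.
Stage 2 ends at 8:44 AM + 117 min = 10:41 AM.
Packaging ends at 10:41 AM + 305 min = 3:46 PM.
The burn-in test ends at 3:46 PM + 90 min = 5:16 PM.

5:16 PM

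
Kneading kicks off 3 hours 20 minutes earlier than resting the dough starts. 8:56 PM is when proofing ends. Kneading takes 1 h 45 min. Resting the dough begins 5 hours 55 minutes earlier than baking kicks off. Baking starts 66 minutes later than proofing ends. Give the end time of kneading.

2:32 PM

Baking starts at 8:56 PM + 66 min = 10:02 PM.
Resting the dough starts at 10:02 PM − 355 min = 4:07 PM.
Kneading starts at 4:07 PM − 200 min = 12:47 PM.
Kneading ends at 12:47 PM + 105 min = 2:32 PM.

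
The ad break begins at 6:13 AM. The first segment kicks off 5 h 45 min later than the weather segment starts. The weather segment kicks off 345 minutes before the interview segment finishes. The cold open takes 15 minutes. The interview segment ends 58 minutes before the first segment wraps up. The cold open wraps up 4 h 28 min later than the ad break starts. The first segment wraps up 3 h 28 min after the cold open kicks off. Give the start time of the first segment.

12:56 PM

The cold open ends at 6:13 AM + 268 min = 10:41 AM.
The cold open starts at 10:41 AM − 15 min = 10:26 AM.
The first segment ends at 10:26 AM + 208 min = 1:54 PM.
The interview segment ends at 1:54 PM − 58 min = 12:56 PM.
The weather segment starts at 12:56 PM − 345 min = 7:11 AM.
The first segment starts at 7:11 AM + 345 min = 12:56 PM.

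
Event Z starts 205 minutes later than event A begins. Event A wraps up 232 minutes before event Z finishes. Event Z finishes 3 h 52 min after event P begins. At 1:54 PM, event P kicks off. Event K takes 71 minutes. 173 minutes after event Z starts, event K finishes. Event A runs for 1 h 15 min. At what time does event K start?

5:46 PM

Event Z ends at 1:54 PM + 232 min = 5:46 PM.
Event A ends at 5:46 PM − 232 min = 1:54 PM.
Event A starts at 1:54 PM − 75 min = 12:39 PM.
Event Z starts at 12:39 PM + 205 min = 4:04 PM.
Event K ends at 4:04 PM + 173 min = 6:57 PM.
Event K starts at 6:57 PM − 71 min = 5:46 PM.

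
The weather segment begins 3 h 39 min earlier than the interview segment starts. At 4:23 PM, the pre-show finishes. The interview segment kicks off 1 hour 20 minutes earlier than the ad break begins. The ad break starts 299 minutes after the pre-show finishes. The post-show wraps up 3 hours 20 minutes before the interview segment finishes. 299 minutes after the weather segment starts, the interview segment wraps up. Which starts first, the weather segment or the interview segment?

the weather segment

The ad break starts at 4:23 PM + 299 min = 9:22 PM.
The interview segment starts at 9:22 PM − 80 min = 8:02 PM.
The weather segment starts at 8:02 PM − 219 min = 4:23 PM.
The weather segment starts at 4:23 PM and the interview segment starts at 8:02 PM, so the weather segment is first.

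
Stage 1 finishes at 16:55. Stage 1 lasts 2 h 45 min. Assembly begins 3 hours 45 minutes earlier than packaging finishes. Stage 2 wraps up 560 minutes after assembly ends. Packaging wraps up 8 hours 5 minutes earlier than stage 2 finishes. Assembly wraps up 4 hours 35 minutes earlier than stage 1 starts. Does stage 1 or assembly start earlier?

Stage 1 starts at 16:55 − 165 min = 14:10.
Assembly ends at 14:10 − 275 min = 09:35.
Stage 2 ends at 09:35 + 560 min = 18:55.
Packaging ends at 18:55 − 485 min = 10:50.
Assembly starts at 10:50 − 225 min = 07:05.
Stage 1 starts at 14:10 and assembly starts at 07:05, so assembly is first.

assembly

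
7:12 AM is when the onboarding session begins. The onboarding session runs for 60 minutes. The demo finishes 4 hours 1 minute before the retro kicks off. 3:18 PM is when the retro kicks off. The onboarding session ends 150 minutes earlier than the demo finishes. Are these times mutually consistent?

No

The demo ends at 3:18 PM − 241 min = 11:17 AM.
The onboarding session ends at 11:17 AM − 150 min = 8:47 AM.
The onboarding session starts at 8:47 AM − 60 min = 7:47 AM.
But the onboarding session is also said to start at 7:12 AM — a 35-minute conflict.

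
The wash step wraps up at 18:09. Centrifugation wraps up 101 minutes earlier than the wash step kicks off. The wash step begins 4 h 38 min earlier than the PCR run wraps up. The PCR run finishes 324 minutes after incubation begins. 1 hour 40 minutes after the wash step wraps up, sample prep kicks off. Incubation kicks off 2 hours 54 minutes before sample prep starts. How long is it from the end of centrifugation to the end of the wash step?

Sample prep starts at 18:09 + 100 min = 19:49.
Incubation starts at 19:49 − 174 min = 16:55.
The PCR run ends at 16:55 + 324 min = 22:19.
The wash step starts at 22:19 − 278 min = 17:41.
Centrifugation ends at 17:41 − 101 min = 16:00.
From 16:00 to 18:09 is 2 h 9 min.

2 h 9 min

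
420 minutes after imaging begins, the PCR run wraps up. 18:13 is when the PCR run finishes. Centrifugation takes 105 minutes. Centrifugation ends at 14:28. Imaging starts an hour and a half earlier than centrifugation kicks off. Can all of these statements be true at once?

Centrifugation starts at 14:28 − 105 min = 12:43.
Imaging starts at 12:43 − 90 min = 11:13.
The PCR run ends at 11:13 + 420 min = 18:13.
That matches the stated 18:13, so the schedule is consistent.

Yes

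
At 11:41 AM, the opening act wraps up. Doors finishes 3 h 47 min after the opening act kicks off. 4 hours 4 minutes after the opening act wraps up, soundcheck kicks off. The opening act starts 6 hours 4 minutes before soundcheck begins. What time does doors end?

1:28 PM

Soundcheck starts at 11:41 AM + 244 min = 3:45 PM.
The opening act starts at 3:45 PM − 364 min = 9:41 AM.
Doors ends at 9:41 AM + 227 min = 1:28 PM.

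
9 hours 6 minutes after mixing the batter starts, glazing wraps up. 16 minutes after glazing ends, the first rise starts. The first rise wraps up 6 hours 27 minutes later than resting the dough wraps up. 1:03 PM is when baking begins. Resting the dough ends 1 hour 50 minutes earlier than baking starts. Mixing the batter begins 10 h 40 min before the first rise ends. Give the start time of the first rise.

4:22 PM

Resting the dough ends at 1:03 PM − 110 min = 11:13 AM.
The first rise ends at 11:13 AM + 387 min = 5:40 PM.
Mixing the batter starts at 5:40 PM − 640 min = 7:00 AM.
Glazing ends at 7:00 AM + 546 min = 4:06 PM.
The first rise starts at 4:06 PM + 16 min = 4:22 PM.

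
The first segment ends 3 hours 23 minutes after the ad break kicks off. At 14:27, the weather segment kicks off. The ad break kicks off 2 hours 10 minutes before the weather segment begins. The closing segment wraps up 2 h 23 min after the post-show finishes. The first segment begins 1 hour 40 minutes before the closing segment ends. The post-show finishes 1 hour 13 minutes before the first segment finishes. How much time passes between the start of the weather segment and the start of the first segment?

43 minutes

The ad break starts at 14:27 − 130 min = 12:17.
The first segment ends at 12:17 + 203 min = 15:40.
The post-show ends at 15:40 − 73 min = 14:27.
The closing segment ends at 14:27 + 143 min = 16:50.
The first segment starts at 16:50 − 100 min = 15:10.
From 14:27 to 15:10 is 43 minutes.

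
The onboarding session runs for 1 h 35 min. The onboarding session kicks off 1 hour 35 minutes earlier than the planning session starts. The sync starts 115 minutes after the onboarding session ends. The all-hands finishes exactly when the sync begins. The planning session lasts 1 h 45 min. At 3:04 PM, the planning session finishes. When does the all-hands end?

3:14 PM

The planning session starts at 3:04 PM − 105 min = 1:19 PM.
The onboarding session starts at 1:19 PM − 95 min = 11:44 AM.
The onboarding session ends at 11:44 AM + 95 min = 1:19 PM.
The sync starts at 1:19 PM + 115 min = 3:14 PM.
So the all-hands ends at 3:14 PM.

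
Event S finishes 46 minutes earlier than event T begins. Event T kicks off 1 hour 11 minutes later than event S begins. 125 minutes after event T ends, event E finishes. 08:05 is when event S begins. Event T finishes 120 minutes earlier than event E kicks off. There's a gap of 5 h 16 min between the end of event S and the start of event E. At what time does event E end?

13:51

Event T starts at 08:05 + 71 min = 09:16.
Event S ends at 09:16 − 46 min = 08:30.
Event E starts at 08:30 + 316 min = 13:46.
Event T ends at 13:46 − 120 min = 11:46.
Event E ends at 11:46 + 125 min = 13:51.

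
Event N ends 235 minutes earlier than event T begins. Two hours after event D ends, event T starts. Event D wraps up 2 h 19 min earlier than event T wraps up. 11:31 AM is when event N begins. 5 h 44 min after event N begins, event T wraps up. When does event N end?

Event T ends at 11:31 AM + 344 min = 5:15 PM.
Event D ends at 5:15 PM − 139 min = 2:56 PM.
Event T starts at 2:56 PM + 120 min = 4:56 PM.
Event N ends at 4:56 PM − 235 min = 1:01 PM.

1:01 PM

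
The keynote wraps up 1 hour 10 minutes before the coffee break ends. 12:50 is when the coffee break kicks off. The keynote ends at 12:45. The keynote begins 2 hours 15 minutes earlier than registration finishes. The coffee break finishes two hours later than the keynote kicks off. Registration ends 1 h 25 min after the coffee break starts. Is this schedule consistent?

No

Registration ends at 12:50 + 85 min = 14:15.
The keynote starts at 14:15 − 135 min = 12:00.
The coffee break ends at 12:00 + 120 min = 14:00.
The keynote ends at 14:00 − 70 min = 12:50.
But the keynote is also said to end at 12:45 — a 5-minute conflict.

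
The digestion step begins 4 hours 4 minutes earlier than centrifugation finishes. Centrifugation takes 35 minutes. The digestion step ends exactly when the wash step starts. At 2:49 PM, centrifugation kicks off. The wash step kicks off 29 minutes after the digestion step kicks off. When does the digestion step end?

Centrifugation ends at 2:49 PM + 35 min = 3:24 PM.
The digestion step starts at 3:24 PM − 244 min = 11:20 AM.
The wash step starts at 11:20 AM + 29 min = 11:49 AM.
So the digestion step ends at 11:49 AM.

11:49 AM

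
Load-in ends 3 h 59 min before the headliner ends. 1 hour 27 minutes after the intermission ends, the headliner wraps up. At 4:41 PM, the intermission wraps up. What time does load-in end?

The headliner ends at 4:41 PM + 87 min = 6:08 PM.
Load-in ends at 6:08 PM − 239 min = 2:09 PM.

2:09 PM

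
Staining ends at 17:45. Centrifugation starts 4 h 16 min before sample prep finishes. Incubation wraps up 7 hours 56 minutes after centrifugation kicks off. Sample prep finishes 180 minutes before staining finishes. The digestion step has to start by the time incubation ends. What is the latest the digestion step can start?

18:25

Sample prep ends at 17:45 − 180 min = 14:45.
Centrifugation starts at 14:45 − 256 min = 10:29.
Incubation ends at 10:29 + 476 min = 18:25.
The digestion step is bounded by incubation, so the latest it can start is 18:25.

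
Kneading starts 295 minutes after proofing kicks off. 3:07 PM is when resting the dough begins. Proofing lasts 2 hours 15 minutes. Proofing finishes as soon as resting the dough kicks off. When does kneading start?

Proofing ends at 3:07 PM.
Proofing starts at 3:07 PM − 135 min = 12:52 PM.
Kneading starts at 12:52 PM + 295 min = 5:47 PM.

5:47 PM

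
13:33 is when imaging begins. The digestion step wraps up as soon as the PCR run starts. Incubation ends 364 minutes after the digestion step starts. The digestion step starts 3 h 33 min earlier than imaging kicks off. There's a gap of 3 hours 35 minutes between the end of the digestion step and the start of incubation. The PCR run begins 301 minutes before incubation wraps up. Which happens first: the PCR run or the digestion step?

The digestion step starts at 13:33 − 213 min = 10:00.
Incubation ends at 10:00 + 364 min = 16:04.
The PCR run starts at 16:04 − 301 min = 11:03.
The PCR run starts at 11:03 and the digestion step starts at 10:00, so the digestion step is first.

the digestion step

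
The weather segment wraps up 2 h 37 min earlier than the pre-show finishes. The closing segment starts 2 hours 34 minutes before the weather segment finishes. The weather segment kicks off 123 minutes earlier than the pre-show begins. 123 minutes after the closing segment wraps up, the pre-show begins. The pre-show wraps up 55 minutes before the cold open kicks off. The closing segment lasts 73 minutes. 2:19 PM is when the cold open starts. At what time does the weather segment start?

The pre-show ends at 2:19 PM − 55 min = 1:24 PM.
The weather segment ends at 1:24 PM − 157 min = 10:47 AM.
The closing segment starts at 10:47 AM − 154 min = 8:13 AM.
The closing segment ends at 8:13 AM + 73 min = 9:26 AM.
The pre-show starts at 9:26 AM + 123 min = 11:29 AM.
The weather segment starts at 11:29 AM − 123 min = 9:26 AM.

9:26 AM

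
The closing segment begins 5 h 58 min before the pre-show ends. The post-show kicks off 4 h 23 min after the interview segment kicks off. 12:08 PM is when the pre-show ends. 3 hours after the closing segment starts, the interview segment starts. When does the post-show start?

1:33 PM

The closing segment starts at 12:08 PM − 358 min = 6:10 AM.
The interview segment starts at 6:10 AM + 180 min = 9:10 AM.
The post-show starts at 9:10 AM + 263 min = 1:33 PM.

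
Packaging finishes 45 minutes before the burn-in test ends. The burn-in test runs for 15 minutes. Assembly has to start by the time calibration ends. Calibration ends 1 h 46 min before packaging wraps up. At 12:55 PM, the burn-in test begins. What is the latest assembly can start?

10:39 AM

The burn-in test ends at 12:55 PM + 15 min = 1:10 PM.
Packaging ends at 1:10 PM − 45 min = 12:25 PM.
Calibration ends at 12:25 PM − 106 min = 10:39 AM.
Assembly is bounded by calibration, so the latest it can start is 10:39 AM.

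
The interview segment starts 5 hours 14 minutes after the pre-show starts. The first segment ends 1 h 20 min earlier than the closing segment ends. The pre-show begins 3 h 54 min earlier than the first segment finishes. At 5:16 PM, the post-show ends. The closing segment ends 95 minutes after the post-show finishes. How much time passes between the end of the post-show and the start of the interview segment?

1 hour 35 minutes

The closing segment ends at 5:16 PM + 95 min = 6:51 PM.
The first segment ends at 6:51 PM − 80 min = 5:31 PM.
The pre-show starts at 5:31 PM − 234 min = 1:37 PM.
The interview segment starts at 1:37 PM + 314 min = 6:51 PM.
From 5:16 PM to 6:51 PM is 1 hour 35 minutes.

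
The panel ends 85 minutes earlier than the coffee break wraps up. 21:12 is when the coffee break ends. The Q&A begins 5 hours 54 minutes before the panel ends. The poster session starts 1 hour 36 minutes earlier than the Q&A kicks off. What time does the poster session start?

12:17

The panel ends at 21:12 − 85 min = 19:47.
The Q&A starts at 19:47 − 354 min = 13:53.
The poster session starts at 13:53 − 96 min = 12:17.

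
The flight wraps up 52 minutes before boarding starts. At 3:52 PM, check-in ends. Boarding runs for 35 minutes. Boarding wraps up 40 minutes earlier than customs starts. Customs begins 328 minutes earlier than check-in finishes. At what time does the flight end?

8:17 AM

Customs starts at 3:52 PM − 328 min = 10:24 AM.
Boarding ends at 10:24 AM − 40 min = 9:44 AM.
Boarding starts at 9:44 AM − 35 min = 9:09 AM.
The flight ends at 9:09 AM − 52 min = 8:17 AM.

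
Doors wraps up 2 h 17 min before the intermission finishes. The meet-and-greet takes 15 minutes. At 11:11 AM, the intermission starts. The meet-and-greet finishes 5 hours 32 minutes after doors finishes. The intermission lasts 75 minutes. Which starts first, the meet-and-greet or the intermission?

the intermission

The intermission ends at 11:11 AM + 75 min = 12:26 PM.
Doors ends at 12:26 PM − 137 min = 10:09 AM.
The meet-and-greet ends at 10:09 AM + 332 min = 3:41 PM.
The meet-and-greet starts at 3:41 PM − 15 min = 3:26 PM.
The meet-and-greet starts at 3:26 PM and the intermission starts at 11:11 AM, so the intermission is first.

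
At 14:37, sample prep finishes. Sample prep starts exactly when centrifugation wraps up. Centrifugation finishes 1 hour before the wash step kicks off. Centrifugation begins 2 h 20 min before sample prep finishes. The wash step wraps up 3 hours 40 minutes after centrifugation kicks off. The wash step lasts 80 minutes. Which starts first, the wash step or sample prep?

Centrifugation starts at 14:37 − 140 min = 12:17.
The wash step ends at 12:17 + 220 min = 15:57.
The wash step starts at 15:57 − 80 min = 14:37.
Centrifugation ends at 14:37 − 60 min = 13:37.
So sample prep starts at 13:37.
The wash step starts at 14:37 and sample prep starts at 13:37, so sample prep is first.

sample prep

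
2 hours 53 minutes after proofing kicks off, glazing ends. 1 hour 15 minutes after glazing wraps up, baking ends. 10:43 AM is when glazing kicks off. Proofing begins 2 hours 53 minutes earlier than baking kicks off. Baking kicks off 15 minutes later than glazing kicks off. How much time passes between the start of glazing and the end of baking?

Baking starts at 10:43 AM + 15 min = 10:58 AM.
Proofing starts at 10:58 AM − 173 min = 8:05 AM.
Glazing ends at 8:05 AM + 173 min = 10:58 AM.
Baking ends at 10:58 AM + 75 min = 12:13 PM.
From 10:43 AM to 12:13 PM is 1 hour 30 minutes.

1 hour 30 minutes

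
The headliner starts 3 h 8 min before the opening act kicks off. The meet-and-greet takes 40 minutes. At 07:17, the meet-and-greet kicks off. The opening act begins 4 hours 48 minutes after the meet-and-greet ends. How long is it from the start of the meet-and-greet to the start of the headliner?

2 hours 20 minutes

The meet-and-greet ends at 07:17 + 40 min = 07:57.
The opening act starts at 07:57 + 288 min = 12:45.
The headliner starts at 12:45 − 188 min = 09:37.
From 07:17 to 09:37 is 2 hours 20 minutes.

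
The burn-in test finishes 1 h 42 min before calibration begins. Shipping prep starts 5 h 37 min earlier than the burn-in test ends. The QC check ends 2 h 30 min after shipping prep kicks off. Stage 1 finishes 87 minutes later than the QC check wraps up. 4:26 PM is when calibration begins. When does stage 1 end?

1:04 PM

The burn-in test ends at 4:26 PM − 102 min = 2:44 PM.
Shipping prep starts at 2:44 PM − 337 min = 9:07 AM.
The QC check ends at 9:07 AM + 150 min = 11:37 AM.
Stage 1 ends at 11:37 AM + 87 min = 1:04 PM.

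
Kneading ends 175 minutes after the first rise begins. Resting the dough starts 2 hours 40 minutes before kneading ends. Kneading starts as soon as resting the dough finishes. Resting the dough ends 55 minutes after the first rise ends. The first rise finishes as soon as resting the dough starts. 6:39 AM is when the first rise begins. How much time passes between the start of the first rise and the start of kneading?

Kneading ends at 6:39 AM + 175 min = 9:34 AM.
Resting the dough starts at 9:34 AM − 160 min = 6:54 AM.
So the first rise ends at 6:54 AM.
Resting the dough ends at 6:54 AM + 55 min = 7:49 AM.
So kneading starts at 7:49 AM.
From 6:39 AM to 7:49 AM is 70 minutes.

70 minutes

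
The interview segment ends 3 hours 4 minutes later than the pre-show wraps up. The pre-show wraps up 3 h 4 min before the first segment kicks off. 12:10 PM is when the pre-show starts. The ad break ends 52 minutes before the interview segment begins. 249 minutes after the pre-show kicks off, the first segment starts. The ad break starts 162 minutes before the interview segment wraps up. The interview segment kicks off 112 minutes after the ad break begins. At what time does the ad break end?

The first segment starts at 12:10 PM + 249 min = 4:19 PM.
The pre-show ends at 4:19 PM − 184 min = 1:15 PM.
The interview segment ends at 1:15 PM + 184 min = 4:19 PM.
The ad break starts at 4:19 PM − 162 min = 1:37 PM.
The interview segment starts at 1:37 PM + 112 min = 3:29 PM.
The ad break ends at 3:29 PM − 52 min = 2:37 PM.

2:37 PM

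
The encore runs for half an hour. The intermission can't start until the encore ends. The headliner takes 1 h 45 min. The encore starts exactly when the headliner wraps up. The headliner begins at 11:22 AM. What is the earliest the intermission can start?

The headliner ends at 11:22 AM + 105 min = 1:07 PM.
So the encore starts at 1:07 PM.
The encore ends at 1:07 PM + 30 min = 1:37 PM.
The intermission is bounded by the encore, so the earliest it can start is 1:37 PM.

1:37 PM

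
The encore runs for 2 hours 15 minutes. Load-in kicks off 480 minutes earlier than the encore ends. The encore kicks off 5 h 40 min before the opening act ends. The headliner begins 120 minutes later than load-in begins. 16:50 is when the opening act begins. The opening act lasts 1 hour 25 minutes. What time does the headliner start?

The opening act ends at 16:50 + 85 min = 18:15.
The encore starts at 18:15 − 340 min = 12:35.
The encore ends at 12:35 + 135 min = 14:50.
Load-in starts at 14:50 − 480 min = 06:50.
The headliner starts at 06:50 + 120 min = 08:50.

08:50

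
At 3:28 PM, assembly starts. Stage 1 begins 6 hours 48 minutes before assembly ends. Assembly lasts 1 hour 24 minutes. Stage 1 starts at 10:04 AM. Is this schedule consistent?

Assembly ends at 3:28 PM + 84 min = 4:52 PM.
Stage 1 starts at 4:52 PM − 408 min = 10:04 AM.
That matches the stated 10:04 AM, so the schedule is consistent.

Yes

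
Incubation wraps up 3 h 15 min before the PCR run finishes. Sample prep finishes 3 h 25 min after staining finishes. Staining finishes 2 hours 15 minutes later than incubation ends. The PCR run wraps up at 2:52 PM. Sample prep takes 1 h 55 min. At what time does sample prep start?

3:22 PM

Incubation ends at 2:52 PM − 195 min = 11:37 AM.
Staining ends at 11:37 AM + 135 min = 1:52 PM.
Sample prep ends at 1:52 PM + 205 min = 5:17 PM.
Sample prep starts at 5:17 PM − 115 min = 3:22 PM.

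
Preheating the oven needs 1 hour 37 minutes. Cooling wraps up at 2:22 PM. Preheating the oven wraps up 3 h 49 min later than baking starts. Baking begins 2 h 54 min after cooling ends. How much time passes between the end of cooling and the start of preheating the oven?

Baking starts at 2:22 PM + 174 min = 5:16 PM.
Preheating the oven ends at 5:16 PM + 229 min = 9:05 PM.
Preheating the oven starts at 9:05 PM − 97 min = 7:28 PM.
From 2:22 PM to 7:28 PM is 5 hours 6 minutes.

5 hours 6 minutes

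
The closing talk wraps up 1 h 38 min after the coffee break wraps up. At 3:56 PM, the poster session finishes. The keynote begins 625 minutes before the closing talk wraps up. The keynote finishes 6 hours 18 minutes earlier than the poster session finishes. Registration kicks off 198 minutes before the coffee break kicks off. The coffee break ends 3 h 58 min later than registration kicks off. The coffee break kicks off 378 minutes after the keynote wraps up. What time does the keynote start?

7:49 AM

The keynote ends at 3:56 PM − 378 min = 9:38 AM.
The coffee break starts at 9:38 AM + 378 min = 3:56 PM.
Registration starts at 3:56 PM − 198 min = 12:38 PM.
The coffee break ends at 12:38 PM + 238 min = 4:36 PM.
The closing talk ends at 4:36 PM + 98 min = 6:14 PM.
The keynote starts at 6:14 PM − 625 min = 7:49 AM.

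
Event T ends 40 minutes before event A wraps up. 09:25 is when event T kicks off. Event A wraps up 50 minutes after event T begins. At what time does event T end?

Event A ends at 09:25 + 50 min = 10:15.
Event T ends at 10:15 − 40 min = 09:35.

09:35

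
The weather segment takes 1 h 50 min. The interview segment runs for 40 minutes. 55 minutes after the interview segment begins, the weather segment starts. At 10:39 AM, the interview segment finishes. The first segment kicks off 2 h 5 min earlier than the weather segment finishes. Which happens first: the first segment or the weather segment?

The interview segment starts at 10:39 AM − 40 min = 9:59 AM.
The weather segment starts at 9:59 AM + 55 min = 10:54 AM.
The weather segment ends at 10:54 AM + 110 min = 12:44 PM.
The first segment starts at 12:44 PM − 125 min = 10:39 AM.
The first segment starts at 10:39 AM and the weather segment starts at 10:54 AM, so the first segment is first.

the first segment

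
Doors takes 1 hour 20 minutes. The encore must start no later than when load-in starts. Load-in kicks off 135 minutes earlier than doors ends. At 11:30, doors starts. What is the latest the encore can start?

Doors ends at 11:30 + 80 min = 12:50.
Load-in starts at 12:50 − 135 min = 10:35.
The encore is bounded by load-in, so the latest it can start is 10:35.

10:35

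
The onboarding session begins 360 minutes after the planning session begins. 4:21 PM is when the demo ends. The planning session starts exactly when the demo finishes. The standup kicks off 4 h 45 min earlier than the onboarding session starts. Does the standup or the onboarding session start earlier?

The planning session starts at 4:21 PM.
The onboarding session starts at 4:21 PM + 360 min = 10:21 PM.
The standup starts at 10:21 PM − 285 min = 5:36 PM.
The standup starts at 5:36 PM and the onboarding session starts at 10:21 PM, so the standup is first.

the standup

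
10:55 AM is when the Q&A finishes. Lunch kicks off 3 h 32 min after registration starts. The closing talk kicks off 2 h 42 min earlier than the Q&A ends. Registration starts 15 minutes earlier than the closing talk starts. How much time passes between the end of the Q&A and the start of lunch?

The closing talk starts at 10:55 AM − 162 min = 8:13 AM.
Registration starts at 8:13 AM − 15 min = 7:58 AM.
Lunch starts at 7:58 AM + 212 min = 11:30 AM.
From 10:55 AM to 11:30 AM is 35 minutes.

35 minutes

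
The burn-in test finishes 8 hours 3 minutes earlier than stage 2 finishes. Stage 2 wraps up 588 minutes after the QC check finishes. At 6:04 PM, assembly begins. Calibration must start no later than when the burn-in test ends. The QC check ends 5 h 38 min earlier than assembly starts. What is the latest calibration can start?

The QC check ends at 6:04 PM − 338 min = 12:26 PM.
Stage 2 ends at 12:26 PM + 588 min = 10:14 PM.
The burn-in test ends at 10:14 PM − 483 min = 2:11 PM.
Calibration is bounded by the burn-in test, so the latest it can start is 2:11 PM.

2:11 PM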